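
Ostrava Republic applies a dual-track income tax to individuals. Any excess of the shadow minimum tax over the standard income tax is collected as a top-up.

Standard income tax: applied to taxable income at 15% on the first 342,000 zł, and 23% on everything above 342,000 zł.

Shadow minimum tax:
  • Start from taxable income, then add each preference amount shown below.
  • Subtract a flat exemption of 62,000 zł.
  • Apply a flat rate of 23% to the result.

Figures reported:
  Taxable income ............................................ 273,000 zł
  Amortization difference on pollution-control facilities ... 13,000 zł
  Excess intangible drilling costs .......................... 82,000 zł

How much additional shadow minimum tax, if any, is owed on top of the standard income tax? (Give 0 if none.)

Standard income tax:
  273,000 zł × 15% = 40,950 zł

Shadow minimum tax:
  Adjusted income: 273,000 zł + 13,000 zł + 82,000 zł = 368,000 zł
  Less exemption 62,000 zł → base 306,000 zł
  306,000 zł × 23% = 70,380 zł

Excess of shadow minimum tax over standard income tax: 70,380 zł − 40,950 zł = 29,430 zł.

29,430 zł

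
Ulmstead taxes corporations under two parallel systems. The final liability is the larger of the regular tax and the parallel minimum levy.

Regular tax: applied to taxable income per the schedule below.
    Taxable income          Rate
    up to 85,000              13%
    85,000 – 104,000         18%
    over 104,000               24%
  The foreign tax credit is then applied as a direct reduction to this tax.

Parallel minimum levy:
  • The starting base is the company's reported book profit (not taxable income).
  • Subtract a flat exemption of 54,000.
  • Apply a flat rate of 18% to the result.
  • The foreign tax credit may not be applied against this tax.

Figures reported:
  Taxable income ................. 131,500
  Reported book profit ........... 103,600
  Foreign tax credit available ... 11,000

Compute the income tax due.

10,070

Parallel minimum levy:
  Base (reported book profit): 103,600
  Less exemption 54,000 → base 49,600
  49,600 × 18% = 8,928

Regular tax:
  85,000 × 13% = 11,050
  19,000 × 18% = 3,420
  27,500 × 24% = 6,600
  → 21,070
  Less foreign tax credit 11,000 → 10,070

10,070 > 8,928, so the regular tax governs.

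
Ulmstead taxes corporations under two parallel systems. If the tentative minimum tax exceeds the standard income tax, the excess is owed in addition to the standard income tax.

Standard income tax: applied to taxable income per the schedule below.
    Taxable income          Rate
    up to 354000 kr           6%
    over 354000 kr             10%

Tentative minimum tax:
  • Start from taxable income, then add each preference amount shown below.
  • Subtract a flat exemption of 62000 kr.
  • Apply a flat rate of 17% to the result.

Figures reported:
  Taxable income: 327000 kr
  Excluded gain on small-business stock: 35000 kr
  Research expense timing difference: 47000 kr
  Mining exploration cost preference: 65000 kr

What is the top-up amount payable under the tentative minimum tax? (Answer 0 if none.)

Tentative minimum tax:
  Adjusted income: 327000 kr + 35000 kr + 47000 kr + 65000 kr = 474000 kr
  Less exemption 62000 kr → base 412000 kr
  412000 kr × 17% = 70040 kr

Standard income tax:
  327000 kr × 6% = 19620 kr

Excess of tentative minimum tax over standard income tax: 70040 kr − 19620 kr = 50420 kr.

50420 kr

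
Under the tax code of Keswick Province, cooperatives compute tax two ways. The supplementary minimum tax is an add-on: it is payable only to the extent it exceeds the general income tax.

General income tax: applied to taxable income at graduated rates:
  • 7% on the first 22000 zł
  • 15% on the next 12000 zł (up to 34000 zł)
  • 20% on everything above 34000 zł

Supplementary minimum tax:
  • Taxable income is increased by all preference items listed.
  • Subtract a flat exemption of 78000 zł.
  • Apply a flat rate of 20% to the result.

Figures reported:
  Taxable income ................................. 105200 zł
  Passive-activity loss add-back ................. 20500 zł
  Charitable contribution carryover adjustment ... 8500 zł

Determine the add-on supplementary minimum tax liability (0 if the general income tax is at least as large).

Supplementary minimum tax:
  Adjusted income: 105200 zł + 20500 zł + 8500 zł = 134200 zł
  Less exemption 78000 zł → base 56200 zł
  56200 zł × 20% = 11240 zł

General income tax:
  22000 zł × 7% = 1540 zł
  12000 zł × 15% = 1800 zł
  71200 zł × 20% = 14240 zł
  → 17580 zł

11240 zł ≤ 17580 zł, so no add-on is due.

0 zł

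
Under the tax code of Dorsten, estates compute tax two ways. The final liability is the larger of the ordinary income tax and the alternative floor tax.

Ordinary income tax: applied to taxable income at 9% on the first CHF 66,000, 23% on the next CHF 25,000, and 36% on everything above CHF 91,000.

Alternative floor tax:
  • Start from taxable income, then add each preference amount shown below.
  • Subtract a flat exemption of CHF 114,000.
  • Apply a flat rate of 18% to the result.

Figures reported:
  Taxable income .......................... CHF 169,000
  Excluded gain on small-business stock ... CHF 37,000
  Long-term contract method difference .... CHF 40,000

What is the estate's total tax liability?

Alternative floor tax:
  Adjusted income: CHF 169,000 + CHF 37,000 + CHF 40,000 = CHF 246,000
  Less exemption CHF 114,000 → base CHF 132,000
  CHF 132,000 × 18% = CHF 23,760

Ordinary income tax:
  CHF 66,000 × 9% = CHF 5,940
  CHF 25,000 × 23% = CHF 5,750
  CHF 78,000 × 36% = CHF 28,080
  → CHF 39,770

CHF 39,770 > CHF 23,760, so the ordinary income tax governs.

CHF 39,770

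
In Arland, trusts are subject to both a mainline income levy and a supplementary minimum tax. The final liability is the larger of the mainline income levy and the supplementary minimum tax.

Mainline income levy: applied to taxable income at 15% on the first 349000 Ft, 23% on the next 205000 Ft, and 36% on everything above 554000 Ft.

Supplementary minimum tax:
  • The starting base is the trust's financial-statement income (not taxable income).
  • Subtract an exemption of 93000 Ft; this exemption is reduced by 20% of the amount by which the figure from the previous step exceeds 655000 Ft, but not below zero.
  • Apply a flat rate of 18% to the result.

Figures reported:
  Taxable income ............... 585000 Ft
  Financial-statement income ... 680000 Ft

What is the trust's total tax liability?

Mainline income levy:
  349000 Ft × 15% = 52350 Ft
  205000 Ft × 23% = 47150 Ft
  31000 Ft × 36% = 11160 Ft
  → 110660 Ft

Supplementary minimum tax:
  Base (financial-statement income): 680000 Ft
  Exemption: 93000 Ft − 20% × (680000 Ft − 655000 Ft) = 93000 Ft − 5000 Ft = 88000 Ft
  Base: 680000 Ft − 88000 Ft = 592000 Ft
  592000 Ft × 18% = 106560 Ft

110660 Ft > 106560 Ft, so the mainline income levy governs.

110660 Ft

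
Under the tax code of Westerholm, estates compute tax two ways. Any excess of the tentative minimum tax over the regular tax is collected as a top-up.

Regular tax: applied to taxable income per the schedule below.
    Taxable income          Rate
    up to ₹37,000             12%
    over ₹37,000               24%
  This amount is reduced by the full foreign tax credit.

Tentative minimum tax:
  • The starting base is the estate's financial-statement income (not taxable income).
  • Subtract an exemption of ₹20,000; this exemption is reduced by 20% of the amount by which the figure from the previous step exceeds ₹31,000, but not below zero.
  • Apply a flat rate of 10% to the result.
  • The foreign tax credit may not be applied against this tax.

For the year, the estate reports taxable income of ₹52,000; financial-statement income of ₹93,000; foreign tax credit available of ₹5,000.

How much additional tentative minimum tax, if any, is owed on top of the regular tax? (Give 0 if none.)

Regular tax:
  ₹37,000 × 12% = ₹4,440
  ₹15,000 × 24% = ₹3,600
  → ₹8,040
  Less foreign tax credit ₹5,000 → ₹3,040

Tentative minimum tax:
  Base (financial-statement income): ₹93,000
  Exemption: ₹20,000 − 20% × (₹93,000 − ₹31,000) = ₹20,000 − ₹12,400 = ₹7,600
  Base: ₹93,000 − ₹7,600 = ₹85,400
  ₹85,400 × 10% = ₹8,540

Excess of tentative minimum tax over regular tax: ₹8,540 − ₹3,040 = ₹5,500.

₹5,500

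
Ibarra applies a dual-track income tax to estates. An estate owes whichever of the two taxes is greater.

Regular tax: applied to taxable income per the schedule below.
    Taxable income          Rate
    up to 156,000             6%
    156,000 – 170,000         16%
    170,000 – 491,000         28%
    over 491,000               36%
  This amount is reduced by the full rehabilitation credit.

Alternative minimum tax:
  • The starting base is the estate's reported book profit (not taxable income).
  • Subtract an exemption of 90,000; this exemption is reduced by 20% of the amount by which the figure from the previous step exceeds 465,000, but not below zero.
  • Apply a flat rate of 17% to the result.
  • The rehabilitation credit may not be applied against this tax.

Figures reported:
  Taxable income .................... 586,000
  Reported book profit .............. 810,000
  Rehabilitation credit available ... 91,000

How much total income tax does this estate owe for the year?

Regular tax:
  156,000 × 6% = 9,360
  14,000 × 16% = 2,240
  321,000 × 28% = 89,880
  95,000 × 36% = 34,200
  → 135,680
  Less rehabilitation credit 91,000 → 44,680

Alternative minimum tax:
  Base (reported book profit): 810,000
  Exemption: 90,000 − 20% × (810,000 − 465,000) = 90,000 − 69,000 = 21,000
  Base: 810,000 − 21,000 = 789,000
  789,000 × 17% = 134,130

134,130 > 44,680, so the alternative minimum tax is the binding amount.

134,130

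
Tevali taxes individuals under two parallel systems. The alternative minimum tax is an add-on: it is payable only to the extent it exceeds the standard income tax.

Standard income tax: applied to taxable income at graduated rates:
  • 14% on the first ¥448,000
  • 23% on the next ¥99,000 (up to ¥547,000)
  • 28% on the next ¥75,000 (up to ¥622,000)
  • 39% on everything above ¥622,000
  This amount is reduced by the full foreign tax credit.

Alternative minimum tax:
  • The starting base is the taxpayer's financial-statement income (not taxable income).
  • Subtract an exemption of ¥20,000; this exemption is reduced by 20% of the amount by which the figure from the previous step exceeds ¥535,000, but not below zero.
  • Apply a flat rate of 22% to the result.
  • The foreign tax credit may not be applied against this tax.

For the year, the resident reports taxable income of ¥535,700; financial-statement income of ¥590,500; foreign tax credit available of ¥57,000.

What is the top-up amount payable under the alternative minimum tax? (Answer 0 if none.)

¥102,061

Standard income tax:
  ¥448,000 × 14% = ¥62,720
  ¥87,700 × 23% = ¥20,171
  → ¥82,891
  Less foreign tax credit ¥57,000 → ¥25,891

Alternative minimum tax:
  Base (financial-statement income): ¥590,500
  Exemption: ¥20,000 − 20% × (¥590,500 − ¥535,000) = ¥20,000 − ¥11,100 = ¥8,900
  Base: ¥590,500 − ¥8,900 = ¥581,600
  ¥581,600 × 22% = ¥127,952

Excess of alternative minimum tax over standard income tax: ¥127,952 − ¥25,891 = ¥102,061.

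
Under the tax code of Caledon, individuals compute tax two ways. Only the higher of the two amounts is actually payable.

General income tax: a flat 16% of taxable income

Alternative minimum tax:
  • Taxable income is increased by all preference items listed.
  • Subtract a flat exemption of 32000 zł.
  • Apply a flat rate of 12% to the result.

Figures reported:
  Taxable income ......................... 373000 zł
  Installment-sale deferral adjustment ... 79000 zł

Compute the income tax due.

Alternative minimum tax:
  Adjusted income: 373000 zł + 79000 zł = 452000 zł
  Less exemption 32000 zł → base 420000 zł
  420000 zł × 12% = 50400 zł

General income tax:
  373000 zł × 16% = 59680 zł

59680 zł > 50400 zł, so the general income tax governs.

59680 zł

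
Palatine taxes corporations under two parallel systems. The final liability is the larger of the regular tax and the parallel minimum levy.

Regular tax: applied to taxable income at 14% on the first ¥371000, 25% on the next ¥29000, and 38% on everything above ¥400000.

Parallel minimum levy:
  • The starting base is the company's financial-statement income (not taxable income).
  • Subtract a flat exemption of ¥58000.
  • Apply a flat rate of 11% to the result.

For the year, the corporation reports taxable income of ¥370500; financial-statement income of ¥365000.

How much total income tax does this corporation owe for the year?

¥51870

Regular tax:
  ¥370500 × 14% = ¥51870

Parallel minimum levy:
  Base (financial-statement income): ¥365000
  Less exemption ¥58000 → base ¥307000
  ¥307000 × 11% = ¥33770

¥51870 > ¥33770, so the regular tax governs.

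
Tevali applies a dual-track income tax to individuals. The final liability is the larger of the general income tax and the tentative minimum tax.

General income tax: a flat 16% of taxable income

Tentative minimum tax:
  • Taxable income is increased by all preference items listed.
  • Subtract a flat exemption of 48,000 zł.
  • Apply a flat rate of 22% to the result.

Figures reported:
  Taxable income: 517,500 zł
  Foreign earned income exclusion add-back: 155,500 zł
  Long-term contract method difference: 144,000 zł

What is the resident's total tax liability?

General income tax:
  517,500 zł × 16% = 82,800 zł

Tentative minimum tax:
  Adjusted income: 517,500 zł + 155,500 zł + 144,000 zł = 817,000 zł
  Less exemption 48,000 zł → base 769,000 zł
  769,000 zł × 22% = 169,180 zł

169,180 zł > 82,800 zł, so the tentative minimum tax is the binding amount.

169,180 zł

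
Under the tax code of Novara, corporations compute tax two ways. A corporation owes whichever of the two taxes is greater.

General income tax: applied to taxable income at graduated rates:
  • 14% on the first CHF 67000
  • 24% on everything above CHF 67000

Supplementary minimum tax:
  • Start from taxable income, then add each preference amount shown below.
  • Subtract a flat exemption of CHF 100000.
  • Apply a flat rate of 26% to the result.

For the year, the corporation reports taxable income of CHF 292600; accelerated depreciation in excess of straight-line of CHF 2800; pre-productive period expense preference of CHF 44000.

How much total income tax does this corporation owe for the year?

Supplementary minimum tax:
  Adjusted income: CHF 292600 + CHF 2800 + CHF 44000 = CHF 339400
  Less exemption CHF 100000 → base CHF 239400
  CHF 239400 × 26% = CHF 62244

General income tax:
  CHF 67000 × 14% = CHF 9380
  CHF 225600 × 24% = CHF 54144
  → CHF 63524

CHF 63524 > CHF 62244, so the general income tax governs.

CHF 63524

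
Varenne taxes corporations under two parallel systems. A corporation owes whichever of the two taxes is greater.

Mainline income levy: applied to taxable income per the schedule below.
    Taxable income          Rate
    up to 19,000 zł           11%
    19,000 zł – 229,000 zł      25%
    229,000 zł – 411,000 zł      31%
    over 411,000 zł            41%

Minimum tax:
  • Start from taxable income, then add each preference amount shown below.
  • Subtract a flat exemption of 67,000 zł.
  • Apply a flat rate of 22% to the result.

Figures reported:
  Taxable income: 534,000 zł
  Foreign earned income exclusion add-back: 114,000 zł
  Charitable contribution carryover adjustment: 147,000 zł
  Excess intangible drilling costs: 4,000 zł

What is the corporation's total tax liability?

Mainline income levy:
  19,000 zł × 11% = 2,090 zł
  210,000 zł × 25% = 52,500 zł
  182,000 zł × 31% = 56,420 zł
  123,000 zł × 41% = 50,430 zł
  → 161,440 zł

Minimum tax:
  Adjusted income: 534,000 zł + 114,000 zł + 147,000 zł + 4,000 zł = 799,000 zł
  Less exemption 67,000 zł → base 732,000 zł
  732,000 zł × 22% = 161,040 zł

161,440 zł > 161,040 zł, so the mainline income levy governs.

161,440 zł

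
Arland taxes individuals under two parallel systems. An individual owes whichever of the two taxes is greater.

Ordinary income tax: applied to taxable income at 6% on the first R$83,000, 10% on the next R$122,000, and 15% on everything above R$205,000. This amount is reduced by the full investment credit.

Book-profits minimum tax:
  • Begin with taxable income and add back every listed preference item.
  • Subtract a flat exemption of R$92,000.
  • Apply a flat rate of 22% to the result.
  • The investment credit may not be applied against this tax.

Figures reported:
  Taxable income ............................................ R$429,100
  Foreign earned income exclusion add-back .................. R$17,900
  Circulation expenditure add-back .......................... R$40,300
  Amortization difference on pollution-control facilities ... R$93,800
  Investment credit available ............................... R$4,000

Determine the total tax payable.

Ordinary income tax:
  R$83,000 × 6% = R$4,980
  R$122,000 × 10% = R$12,200
  R$224,100 × 15% = R$33,615
  → R$50,795
  Less investment credit R$4,000 → R$46,795

Book-profits minimum tax:
  Adjusted income: R$429,100 + R$17,900 + R$40,300 + R$93,800 = R$581,100
  Less exemption R$92,000 → base R$489,100
  R$489,100 × 22% = R$107,602

R$107,602 > R$46,795, so the book-profits minimum tax is the binding amount.

R$107,602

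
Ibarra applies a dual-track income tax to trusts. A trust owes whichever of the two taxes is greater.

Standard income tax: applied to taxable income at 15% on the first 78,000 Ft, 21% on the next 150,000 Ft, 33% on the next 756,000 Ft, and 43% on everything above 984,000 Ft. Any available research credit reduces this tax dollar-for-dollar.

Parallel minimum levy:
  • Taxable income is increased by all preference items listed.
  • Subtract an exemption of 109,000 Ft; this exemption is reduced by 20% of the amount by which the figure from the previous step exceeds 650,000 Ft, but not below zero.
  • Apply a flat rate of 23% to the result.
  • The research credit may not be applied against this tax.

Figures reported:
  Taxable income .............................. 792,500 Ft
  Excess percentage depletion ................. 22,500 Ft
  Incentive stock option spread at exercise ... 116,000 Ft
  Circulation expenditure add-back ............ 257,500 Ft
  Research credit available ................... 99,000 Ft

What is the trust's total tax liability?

Parallel minimum levy:
  Adjusted income: 792,500 Ft + 22,500 Ft + 116,000 Ft + 257,500 Ft = 1,188,500 Ft
  Exemption: 109,000 Ft − 20% × (1,188,500 Ft − 650,000 Ft) = 109,000 Ft − 107,700 Ft = 1,300 Ft
  Base: 1,188,500 Ft − 1,300 Ft = 1,187,200 Ft
  1,187,200 Ft × 23% = 273,056 Ft

Standard income tax:
  78,000 Ft × 15% = 11,700 Ft
  150,000 Ft × 21% = 31,500 Ft
  564,500 Ft × 33% = 186,285 Ft
  → 229,485 Ft
  Less research credit 99,000 Ft → 130,485 Ft

273,056 Ft > 130,485 Ft, so the parallel minimum levy is the binding amount.

273,056 Ft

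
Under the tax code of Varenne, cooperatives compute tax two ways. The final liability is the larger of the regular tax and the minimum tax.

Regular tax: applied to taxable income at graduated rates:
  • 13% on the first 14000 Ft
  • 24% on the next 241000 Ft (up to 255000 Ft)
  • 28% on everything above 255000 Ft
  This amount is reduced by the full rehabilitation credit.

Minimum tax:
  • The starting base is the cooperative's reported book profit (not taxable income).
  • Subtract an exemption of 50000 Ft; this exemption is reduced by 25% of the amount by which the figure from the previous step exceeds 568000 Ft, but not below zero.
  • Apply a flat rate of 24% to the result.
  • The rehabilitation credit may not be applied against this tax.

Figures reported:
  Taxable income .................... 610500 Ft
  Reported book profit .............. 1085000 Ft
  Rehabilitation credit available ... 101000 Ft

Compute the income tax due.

Minimum tax:
  Base (reported book profit): 1085000 Ft
  Exemption: 25% × (1085000 Ft − 568000 Ft) = 129250 Ft ≥ 50000 Ft, so the exemption is fully phased out
  Base: 1085000 Ft − 0 Ft = 1085000 Ft
  1085000 Ft × 24% = 260400 Ft

Regular tax:
  14000 Ft × 13% = 1820 Ft
  241000 Ft × 24% = 57840 Ft
  355500 Ft × 28% = 99540 Ft
  → 159200 Ft
  Less rehabilitation credit 101000 Ft → 58200 Ft

260400 Ft > 58200 Ft, so the minimum tax is the binding amount.

260400 Ft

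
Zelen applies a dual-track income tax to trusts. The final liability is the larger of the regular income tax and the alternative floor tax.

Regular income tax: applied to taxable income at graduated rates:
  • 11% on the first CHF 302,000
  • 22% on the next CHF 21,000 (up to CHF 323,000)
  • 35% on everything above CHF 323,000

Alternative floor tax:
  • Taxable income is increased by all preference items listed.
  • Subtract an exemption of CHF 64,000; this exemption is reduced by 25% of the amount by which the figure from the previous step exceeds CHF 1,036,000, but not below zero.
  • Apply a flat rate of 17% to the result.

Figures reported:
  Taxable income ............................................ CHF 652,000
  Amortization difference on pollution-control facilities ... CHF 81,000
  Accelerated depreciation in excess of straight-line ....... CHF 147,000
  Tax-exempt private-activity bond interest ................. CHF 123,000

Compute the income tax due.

CHF 159,630

Alternative floor tax:
  Adjusted income: CHF 652,000 + CHF 81,000 + CHF 147,000 + CHF 123,000 = CHF 1,003,000
  Exemption: CHF 1,003,000 ≤ CHF 1,036,000, so full CHF 64,000 applies
  Base: CHF 1,003,000 − CHF 64,000 = CHF 939,000
  CHF 939,000 × 17% = CHF 159,630

Regular income tax:
  CHF 302,000 × 11% = CHF 33,220
  CHF 21,000 × 22% = CHF 4,620
  CHF 329,000 × 35% = CHF 115,150
  → CHF 152,990

CHF 159,630 > CHF 152,990, so the alternative floor tax is the binding amount.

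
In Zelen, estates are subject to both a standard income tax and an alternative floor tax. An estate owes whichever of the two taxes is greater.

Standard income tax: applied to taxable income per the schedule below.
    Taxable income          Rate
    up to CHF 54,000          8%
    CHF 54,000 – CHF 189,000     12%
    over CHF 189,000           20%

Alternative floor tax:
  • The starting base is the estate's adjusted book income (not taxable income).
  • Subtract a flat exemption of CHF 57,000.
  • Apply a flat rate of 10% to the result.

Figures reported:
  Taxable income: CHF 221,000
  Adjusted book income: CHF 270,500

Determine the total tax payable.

Alternative floor tax:
  Base (adjusted book income): CHF 270,500
  Less exemption CHF 57,000 → base CHF 213,500
  CHF 213,500 × 10% = CHF 21,350

Standard income tax:
  CHF 54,000 × 8% = CHF 4,320
  CHF 135,000 × 12% = CHF 16,200
  CHF 32,000 × 20% = CHF 6,400
  → CHF 26,920

CHF 26,920 > CHF 21,350, so the standard income tax governs.

CHF 26,920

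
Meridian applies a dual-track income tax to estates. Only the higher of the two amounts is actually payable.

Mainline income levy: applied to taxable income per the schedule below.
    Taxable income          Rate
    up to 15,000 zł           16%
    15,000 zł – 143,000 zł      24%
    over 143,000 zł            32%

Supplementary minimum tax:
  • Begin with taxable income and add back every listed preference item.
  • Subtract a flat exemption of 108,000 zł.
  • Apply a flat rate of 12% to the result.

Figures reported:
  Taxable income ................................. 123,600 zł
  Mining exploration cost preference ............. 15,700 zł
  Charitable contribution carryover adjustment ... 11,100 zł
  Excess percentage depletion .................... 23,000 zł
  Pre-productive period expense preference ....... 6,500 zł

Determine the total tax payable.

28,464 zł

Supplementary minimum tax:
  Adjusted income: 123,600 zł + 15,700 zł + 11,100 zł + 23,000 zł + 6,500 zł = 179,900 zł
  Less exemption 108,000 zł → base 71,900 zł
  71,900 zł × 12% = 8,628 zł

Mainline income levy:
  15,000 zł × 16% = 2,400 zł
  108,600 zł × 24% = 26,064 zł
  → 28,464 zł

28,464 zł > 8,628 zł, so the mainline income levy governs.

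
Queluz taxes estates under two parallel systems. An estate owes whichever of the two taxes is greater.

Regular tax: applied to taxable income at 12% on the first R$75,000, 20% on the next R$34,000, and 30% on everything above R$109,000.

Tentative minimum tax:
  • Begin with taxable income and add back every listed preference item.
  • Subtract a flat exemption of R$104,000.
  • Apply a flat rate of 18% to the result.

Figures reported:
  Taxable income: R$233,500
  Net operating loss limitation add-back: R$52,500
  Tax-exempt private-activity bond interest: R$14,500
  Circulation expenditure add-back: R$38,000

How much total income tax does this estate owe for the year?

R$53,150

Regular tax:
  R$75,000 × 12% = R$9,000
  R$34,000 × 20% = R$6,800
  R$124,500 × 30% = R$37,350
  → R$53,150

Tentative minimum tax:
  Adjusted income: R$233,500 + R$52,500 + R$14,500 + R$38,000 = R$338,500
  Less exemption R$104,000 → base R$234,500
  R$234,500 × 18% = R$42,210

R$53,150 > R$42,210, so the regular tax governs.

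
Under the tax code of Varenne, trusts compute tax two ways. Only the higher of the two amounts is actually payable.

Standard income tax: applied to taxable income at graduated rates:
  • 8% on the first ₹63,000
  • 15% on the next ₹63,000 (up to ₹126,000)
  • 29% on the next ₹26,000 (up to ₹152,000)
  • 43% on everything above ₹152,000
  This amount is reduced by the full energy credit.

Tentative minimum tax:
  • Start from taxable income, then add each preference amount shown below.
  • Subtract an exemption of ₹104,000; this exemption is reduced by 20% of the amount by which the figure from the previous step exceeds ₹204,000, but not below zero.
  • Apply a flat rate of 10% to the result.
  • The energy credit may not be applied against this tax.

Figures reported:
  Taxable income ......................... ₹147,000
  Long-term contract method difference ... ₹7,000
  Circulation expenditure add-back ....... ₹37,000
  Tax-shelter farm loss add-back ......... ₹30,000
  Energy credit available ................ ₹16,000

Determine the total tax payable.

Standard income tax:
  ₹63,000 × 8% = ₹5,040
  ₹63,000 × 15% = ₹9,450
  ₹21,000 × 29% = ₹6,090
  → ₹20,580
  Less energy credit ₹16,000 → ₹4,580

Tentative minimum tax:
  Adjusted income: ₹147,000 + ₹7,000 + ₹37,000 + ₹30,000 = ₹221,000
  Exemption: ₹104,000 − 20% × (₹221,000 − ₹204,000) = ₹104,000 − ₹3,400 = ₹100,600
  Base: ₹221,000 − ₹100,600 = ₹120,400
  ₹120,400 × 10% = ₹12,040

₹12,040 > ₹4,580, so the tentative minimum tax is the binding amount.

₹12,040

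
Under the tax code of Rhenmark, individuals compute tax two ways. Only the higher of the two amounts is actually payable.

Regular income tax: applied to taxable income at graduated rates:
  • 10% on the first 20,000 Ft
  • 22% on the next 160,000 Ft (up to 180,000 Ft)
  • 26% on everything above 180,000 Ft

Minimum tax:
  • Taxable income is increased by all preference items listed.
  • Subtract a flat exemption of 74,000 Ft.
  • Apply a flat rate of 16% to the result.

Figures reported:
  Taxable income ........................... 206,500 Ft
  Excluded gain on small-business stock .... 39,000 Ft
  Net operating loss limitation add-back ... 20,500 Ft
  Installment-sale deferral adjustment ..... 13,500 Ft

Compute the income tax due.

Regular income tax:
  20,000 Ft × 10% = 2,000 Ft
  160,000 Ft × 22% = 35,200 Ft
  26,500 Ft × 26% = 6,890 Ft
  → 44,090 Ft

Minimum tax:
  Adjusted income: 206,500 Ft + 39,000 Ft + 20,500 Ft + 13,500 Ft = 279,500 Ft
  Less exemption 74,000 Ft → base 205,500 Ft
  205,500 Ft × 16% = 32,880 Ft

44,090 Ft > 32,880 Ft, so the regular income tax governs.

44,090 Ft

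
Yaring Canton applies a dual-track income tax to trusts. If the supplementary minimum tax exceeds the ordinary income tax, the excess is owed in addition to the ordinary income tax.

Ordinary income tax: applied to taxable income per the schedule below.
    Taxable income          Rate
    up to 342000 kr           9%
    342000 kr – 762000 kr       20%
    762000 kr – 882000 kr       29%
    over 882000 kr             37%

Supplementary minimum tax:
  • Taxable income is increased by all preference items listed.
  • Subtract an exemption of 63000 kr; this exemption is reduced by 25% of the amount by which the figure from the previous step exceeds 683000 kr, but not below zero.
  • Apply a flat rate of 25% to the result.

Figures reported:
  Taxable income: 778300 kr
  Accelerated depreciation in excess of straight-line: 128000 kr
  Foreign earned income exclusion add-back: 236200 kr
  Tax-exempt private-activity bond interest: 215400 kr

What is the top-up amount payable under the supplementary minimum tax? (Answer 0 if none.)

Ordinary income tax:
  342000 kr × 9% = 30780 kr
  420000 kr × 20% = 84000 kr
  16300 kr × 29% = 4727 kr
  → 119507 kr

Supplementary minimum tax:
  Adjusted income: 778300 kr + 128000 kr + 236200 kr + 215400 kr = 1357900 kr
  Exemption: 25% × (1357900 kr − 683000 kr) = 168725 kr ≥ 63000 kr, so the exemption is fully phased out
  Base: 1357900 kr − 0 kr = 1357900 kr
  1357900 kr × 25% = 339475 kr

Excess of supplementary minimum tax over ordinary income tax: 339475 kr − 119507 kr = 219968 kr.

219968 kr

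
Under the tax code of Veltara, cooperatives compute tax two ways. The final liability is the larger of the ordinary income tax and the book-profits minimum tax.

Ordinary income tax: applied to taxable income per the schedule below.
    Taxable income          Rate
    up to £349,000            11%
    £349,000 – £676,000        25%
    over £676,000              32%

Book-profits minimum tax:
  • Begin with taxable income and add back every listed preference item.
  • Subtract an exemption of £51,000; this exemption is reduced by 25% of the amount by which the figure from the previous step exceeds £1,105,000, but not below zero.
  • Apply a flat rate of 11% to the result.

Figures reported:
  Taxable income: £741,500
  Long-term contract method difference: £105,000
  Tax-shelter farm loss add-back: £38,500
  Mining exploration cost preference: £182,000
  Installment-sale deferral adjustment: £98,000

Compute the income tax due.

£141,100

Ordinary income tax:
  £349,000 × 11% = £38,390
  £327,000 × 25% = £81,750
  £65,500 × 32% = £20,960
  → £141,100

Book-profits minimum tax:
  Adjusted income: £741,500 + £105,000 + £38,500 + £182,000 + £98,000 = £1,165,000
  Exemption: £51,000 − 25% × (£1,165,000 − £1,105,000) = £51,000 − £15,000 = £36,000
  Base: £1,165,000 − £36,000 = £1,129,000
  £1,129,000 × 11% = £124,190

£141,100 > £124,190, so the ordinary income tax governs.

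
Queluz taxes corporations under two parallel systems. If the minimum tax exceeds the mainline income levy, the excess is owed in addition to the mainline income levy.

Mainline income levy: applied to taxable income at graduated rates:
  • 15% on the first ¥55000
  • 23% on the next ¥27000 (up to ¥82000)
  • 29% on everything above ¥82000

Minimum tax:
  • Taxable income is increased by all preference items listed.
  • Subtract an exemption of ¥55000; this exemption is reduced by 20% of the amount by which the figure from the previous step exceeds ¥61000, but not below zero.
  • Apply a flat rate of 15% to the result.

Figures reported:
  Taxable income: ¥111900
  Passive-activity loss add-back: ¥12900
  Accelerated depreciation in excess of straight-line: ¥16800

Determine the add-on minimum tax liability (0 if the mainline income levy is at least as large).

Mainline income levy:
  ¥55000 × 15% = ¥8250
  ¥27000 × 23% = ¥6210
  ¥29900 × 29% = ¥8671
  → ¥23131

Minimum tax:
  Adjusted income: ¥111900 + ¥12900 + ¥16800 = ¥141600
  Exemption: ¥55000 − 20% × (¥141600 − ¥61000) = ¥55000 − ¥16120 = ¥38880
  Base: ¥141600 − ¥38880 = ¥102720
  ¥102720 × 15% = ¥15408

¥15408 ≤ ¥23131, so no add-on is due.

¥0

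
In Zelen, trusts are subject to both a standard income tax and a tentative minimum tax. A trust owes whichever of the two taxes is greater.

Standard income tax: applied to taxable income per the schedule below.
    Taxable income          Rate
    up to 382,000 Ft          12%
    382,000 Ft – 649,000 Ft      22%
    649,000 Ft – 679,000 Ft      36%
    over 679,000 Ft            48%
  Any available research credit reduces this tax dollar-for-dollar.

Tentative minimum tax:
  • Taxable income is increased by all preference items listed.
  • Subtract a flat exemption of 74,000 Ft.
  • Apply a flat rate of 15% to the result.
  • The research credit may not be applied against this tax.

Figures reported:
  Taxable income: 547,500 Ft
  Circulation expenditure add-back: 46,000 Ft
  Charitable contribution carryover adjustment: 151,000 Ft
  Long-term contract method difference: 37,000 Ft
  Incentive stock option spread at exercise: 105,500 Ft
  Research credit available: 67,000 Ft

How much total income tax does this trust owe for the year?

Standard income tax:
  382,000 Ft × 12% = 45,840 Ft
  165,500 Ft × 22% = 36,410 Ft
  → 82,250 Ft
  Less research credit 67,000 Ft → 15,250 Ft

Tentative minimum tax:
  Adjusted income: 547,500 Ft + 46,000 Ft + 151,000 Ft + 37,000 Ft + 105,500 Ft = 887,000 Ft
  Less exemption 74,000 Ft → base 813,000 Ft
  813,000 Ft × 15% = 121,950 Ft

121,950 Ft > 15,250 Ft, so the tentative minimum tax is the binding amount.

121,950 Ft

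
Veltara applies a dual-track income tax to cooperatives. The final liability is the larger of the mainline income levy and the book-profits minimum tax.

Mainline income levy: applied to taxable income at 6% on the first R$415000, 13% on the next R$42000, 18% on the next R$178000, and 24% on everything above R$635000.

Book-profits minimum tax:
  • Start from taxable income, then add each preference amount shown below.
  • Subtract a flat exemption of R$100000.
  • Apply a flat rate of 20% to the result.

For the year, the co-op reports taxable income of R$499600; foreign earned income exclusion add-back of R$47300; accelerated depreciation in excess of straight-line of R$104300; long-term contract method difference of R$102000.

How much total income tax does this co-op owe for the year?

Mainline income levy:
  R$415000 × 6% = R$24900
  R$42000 × 13% = R$5460
  R$42600 × 18% = R$7668
  → R$38028

Book-profits minimum tax:
  Adjusted income: R$499600 + R$47300 + R$104300 + R$102000 = R$753200
  Less exemption R$100000 → base R$653200
  R$653200 × 20% = R$130640

R$130640 > R$38028, so the book-profits minimum tax is the binding amount.

R$130640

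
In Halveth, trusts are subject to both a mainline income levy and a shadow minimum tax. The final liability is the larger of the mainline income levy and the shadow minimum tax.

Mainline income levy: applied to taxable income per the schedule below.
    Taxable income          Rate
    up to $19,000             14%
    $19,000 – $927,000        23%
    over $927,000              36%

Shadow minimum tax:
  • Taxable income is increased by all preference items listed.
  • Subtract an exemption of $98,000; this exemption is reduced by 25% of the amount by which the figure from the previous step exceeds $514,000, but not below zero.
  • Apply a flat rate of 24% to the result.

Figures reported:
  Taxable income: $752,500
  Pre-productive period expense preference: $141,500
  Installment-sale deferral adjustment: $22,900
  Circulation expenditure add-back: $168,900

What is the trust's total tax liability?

$260,592

Shadow minimum tax:
  Adjusted income: $752,500 + $141,500 + $22,900 + $168,900 = $1,085,800
  Exemption: 25% × ($1,085,800 − $514,000) = $142,950 ≥ $98,000, so the exemption is fully phased out
  Base: $1,085,800 − $0 = $1,085,800
  $1,085,800 × 24% = $260,592

Mainline income levy:
  $19,000 × 14% = $2,660
  $733,500 × 23% = $168,705
  → $171,365

$260,592 > $171,365, so the shadow minimum tax is the binding amount.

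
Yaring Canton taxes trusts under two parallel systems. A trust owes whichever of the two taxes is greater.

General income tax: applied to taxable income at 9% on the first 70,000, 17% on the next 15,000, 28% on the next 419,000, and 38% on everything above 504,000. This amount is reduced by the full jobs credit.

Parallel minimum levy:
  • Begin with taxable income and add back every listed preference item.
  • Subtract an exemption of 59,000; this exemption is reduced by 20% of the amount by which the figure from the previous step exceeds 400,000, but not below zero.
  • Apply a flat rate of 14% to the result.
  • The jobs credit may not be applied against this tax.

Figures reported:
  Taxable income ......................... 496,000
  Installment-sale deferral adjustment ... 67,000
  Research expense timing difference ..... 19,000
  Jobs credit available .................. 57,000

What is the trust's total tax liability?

Parallel minimum levy:
  Adjusted income: 496,000 + 67,000 + 19,000 = 582,000
  Exemption: 59,000 − 20% × (582,000 − 400,000) = 59,000 − 36,400 = 22,600
  Base: 582,000 − 22,600 = 559,400
  559,400 × 14% = 78,316

General income tax:
  70,000 × 9% = 6,300
  15,000 × 17% = 2,550
  411,000 × 28% = 115,080
  → 123,930
  Less jobs credit 57,000 → 66,930

78,316 > 66,930, so the parallel minimum levy is the binding amount.

78,316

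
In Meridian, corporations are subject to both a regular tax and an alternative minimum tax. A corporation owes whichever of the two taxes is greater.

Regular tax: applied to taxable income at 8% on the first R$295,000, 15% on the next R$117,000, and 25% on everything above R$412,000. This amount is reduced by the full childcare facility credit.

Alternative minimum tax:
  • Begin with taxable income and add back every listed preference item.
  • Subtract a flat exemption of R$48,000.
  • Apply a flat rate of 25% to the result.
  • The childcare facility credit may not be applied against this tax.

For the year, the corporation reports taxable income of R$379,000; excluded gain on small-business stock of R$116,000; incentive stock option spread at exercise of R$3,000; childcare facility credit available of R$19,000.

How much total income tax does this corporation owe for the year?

R$112,500

Regular tax:
  R$295,000 × 8% = R$23,600
  R$84,000 × 15% = R$12,600
  → R$36,200
  Less childcare facility credit R$19,000 → R$17,200

Alternative minimum tax:
  Adjusted income: R$379,000 + R$116,000 + R$3,000 = R$498,000
  Less exemption R$48,000 → base R$450,000
  R$450,000 × 25% = R$112,500

R$112,500 > R$17,200, so the alternative minimum tax is the binding amount.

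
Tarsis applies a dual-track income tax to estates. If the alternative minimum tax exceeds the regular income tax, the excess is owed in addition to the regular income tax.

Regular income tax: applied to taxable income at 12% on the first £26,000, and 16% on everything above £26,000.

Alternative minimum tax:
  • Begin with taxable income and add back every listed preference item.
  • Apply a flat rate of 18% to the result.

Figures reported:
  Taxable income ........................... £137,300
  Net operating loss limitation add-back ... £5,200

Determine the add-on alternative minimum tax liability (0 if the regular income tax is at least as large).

£4,722

Alternative minimum tax:
  Adjusted income: £137,300 + £5,200 = £142,500
  £142,500 × 18% = £25,650

Regular income tax:
  £26,000 × 12% = £3,120
  £111,300 × 16% = £17,808
  → £20,928

Excess of alternative minimum tax over regular income tax: £25,650 − £20,928 = £4,722.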